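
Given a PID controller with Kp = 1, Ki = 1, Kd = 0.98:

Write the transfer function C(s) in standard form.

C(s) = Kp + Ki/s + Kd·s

Substituting values: C(s) = 1 + 1/s + 0.98s = (0.98s² + s + 1)/s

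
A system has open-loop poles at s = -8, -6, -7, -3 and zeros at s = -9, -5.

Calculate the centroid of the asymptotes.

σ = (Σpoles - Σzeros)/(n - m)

σ = (Σpoles - Σzeros)/(n - m) = (-24 - (-14))/(4 - 2) = -10/2 = -5.0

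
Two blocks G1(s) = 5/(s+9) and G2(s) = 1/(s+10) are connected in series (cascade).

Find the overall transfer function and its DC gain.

Series: multiply transfer functions. G_eq = 5/(s+9) × 1/(s+10) = 5/((s+9)(s+10)). DC gain = 5/(9×10) = 0.0556.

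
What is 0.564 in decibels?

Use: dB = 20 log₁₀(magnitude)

dB = 20 log₁₀(0.564) = -5.0 dB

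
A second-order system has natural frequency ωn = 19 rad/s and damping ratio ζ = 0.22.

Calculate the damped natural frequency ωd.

ωd = ωn√(1 - ζ²) = 19√(1 - 0.22²) = 18.53 rad/s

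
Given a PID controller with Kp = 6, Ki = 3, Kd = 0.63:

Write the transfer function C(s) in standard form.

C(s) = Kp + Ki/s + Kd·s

Substituting values: C(s) = 6 + 3/s + 0.63s = (0.63s² + 6s + 3)/s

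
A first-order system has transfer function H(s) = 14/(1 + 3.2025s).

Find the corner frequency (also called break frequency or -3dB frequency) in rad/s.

Corner frequency = 1/τ = 1/3.2025 = 0.312 rad/s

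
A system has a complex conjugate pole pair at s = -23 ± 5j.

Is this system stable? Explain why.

Real part of poles is -23 (< 0, left half-plane). Stable.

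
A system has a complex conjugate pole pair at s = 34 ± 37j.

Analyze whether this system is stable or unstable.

Real part of poles is 34 (> 0, right half-plane). Unstable.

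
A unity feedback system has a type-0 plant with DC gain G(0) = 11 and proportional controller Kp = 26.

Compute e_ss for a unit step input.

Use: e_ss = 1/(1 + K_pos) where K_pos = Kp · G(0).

K_pos = Kp · G(0) = 26 × 11 = 286. e_ss = 1/(1 + 286) = 0.0035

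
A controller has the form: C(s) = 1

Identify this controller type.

This is a Proportional (P) controller.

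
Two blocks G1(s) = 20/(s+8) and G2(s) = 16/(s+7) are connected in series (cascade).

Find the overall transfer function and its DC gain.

Series: multiply transfer functions. G_eq = 20/(s+8) × 16/(s+7) = 320/((s+8)(s+7)). DC gain = 320/(8×7) = 5.7143.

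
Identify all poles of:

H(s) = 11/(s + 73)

Pole is where denominator = 0: s + 73 = 0, so s = -73.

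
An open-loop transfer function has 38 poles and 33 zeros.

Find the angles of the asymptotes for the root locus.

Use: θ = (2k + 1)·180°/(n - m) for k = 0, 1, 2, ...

n - m = 38 - 33 = 5. Angles: θk = (2k + 1)·180°/5 = 36°, 108°, 180°, 252°, 324°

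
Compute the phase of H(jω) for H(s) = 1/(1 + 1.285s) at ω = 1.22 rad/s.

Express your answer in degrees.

Phase = -arctan(ωτ) = -arctan(1.22 × 1.285) = -57.5°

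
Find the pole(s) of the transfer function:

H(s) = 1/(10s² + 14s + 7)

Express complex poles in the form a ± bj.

Discriminant = 14² - 4×10×7 = 196 - 280 = -84 < 0, so the poles are a complex conjugate pair s = (-14 ± j√84)/(2×10). Real part = -14/(2×10) = -14/20 = -0.7; imaginary part = ±√84/(2×10) ≈ 0.4583. Poles: s = -0.7 ± 0.4583j.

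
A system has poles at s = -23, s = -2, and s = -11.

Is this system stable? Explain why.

All poles are in the left half-plane. System is stable.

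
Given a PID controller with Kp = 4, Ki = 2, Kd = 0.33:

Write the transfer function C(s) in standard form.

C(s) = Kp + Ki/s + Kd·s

Substituting values: C(s) = 4 + 2/s + 0.33s = (0.33s² + 4s + 2)/s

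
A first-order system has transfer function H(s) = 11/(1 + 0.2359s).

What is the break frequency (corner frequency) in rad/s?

Corner frequency = 1/τ = 1/0.2359 = 4.239 rad/s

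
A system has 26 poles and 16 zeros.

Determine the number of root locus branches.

Root locus has n branches where n = number of poles = 26.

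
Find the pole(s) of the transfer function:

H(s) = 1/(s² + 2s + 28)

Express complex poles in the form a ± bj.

Discriminant = 2² - 4×1×28 = 4 - 112 = -108 < 0, so the poles are a complex conjugate pair s = (-2 ± j√108)/(2×1). Real part = -2/(2×1) = -2/2 = -1; imaginary part = ±√108/(2×1) ≈ 5.1962. Poles: s = -1 ± 5.1962j.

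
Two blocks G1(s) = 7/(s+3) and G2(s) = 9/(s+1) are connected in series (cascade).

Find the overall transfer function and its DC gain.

Series: multiply transfer functions. G_eq = 7/(s+3) × 9/(s+1) = 63/((s+3)(s+1)). DC gain = 63/(3×1) = 21.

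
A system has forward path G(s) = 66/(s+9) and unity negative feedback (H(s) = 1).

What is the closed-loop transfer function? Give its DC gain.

T(s) = G/(1+GH) = [66/(s+9)] / [1 + 66/(s+9)] = 66/(s+9+66) = 66/(s+75). DC gain = 66/75 = 0.88.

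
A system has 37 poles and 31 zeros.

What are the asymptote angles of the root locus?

n - m = 37 - 31 = 6. Angles: θk = (2k + 1)·180°/6 = 30°, 90°, 150°, 210°, 270°, 330°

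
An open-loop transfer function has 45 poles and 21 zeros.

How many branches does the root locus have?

Root locus has n branches where n = number of poles = 45.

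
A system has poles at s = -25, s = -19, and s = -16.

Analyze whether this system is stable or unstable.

All poles are in the left half-plane. System is stable.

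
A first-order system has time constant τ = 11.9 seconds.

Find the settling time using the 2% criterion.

For first-order system, 2% settling time ≈ 4τ = 4 × 11.9 = 47.6 s.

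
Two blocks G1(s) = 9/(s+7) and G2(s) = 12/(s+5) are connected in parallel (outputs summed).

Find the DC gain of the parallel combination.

Parallel: G_eq = G1 + G2. DC gain = G1(0) + G2(0) = 9/7 + 12/5 = 1.2857 + 2.4 = 3.6857.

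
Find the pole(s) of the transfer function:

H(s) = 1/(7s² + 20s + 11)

Discriminant = 20² - 4×7×11 = 400 - 308 = 92 > 0, so two distinct real poles. Using quadratic formula: s = (-20 ± √92)/(2×7) = (-20 ± √92)/14, with √92 ≈ 9.5917. s₁ ≈ -0.7435, s₂ ≈ -2.1137. Poles: s₁ = -0.7435, s₂ = -2.1137.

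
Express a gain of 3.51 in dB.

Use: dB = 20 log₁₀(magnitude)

dB = 20 log₁₀(3.51) = 10.9 dB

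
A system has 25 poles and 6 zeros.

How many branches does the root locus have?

Root locus has n branches where n = number of poles = 25.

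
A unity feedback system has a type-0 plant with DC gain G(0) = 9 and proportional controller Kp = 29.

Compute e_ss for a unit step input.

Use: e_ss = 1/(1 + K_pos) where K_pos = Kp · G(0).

K_pos = Kp · G(0) = 29 × 9 = 261. e_ss = 1/(1 + 261) = 0.0038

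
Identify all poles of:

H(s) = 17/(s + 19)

Pole is where denominator = 0: s + 19 = 0, so s = -19.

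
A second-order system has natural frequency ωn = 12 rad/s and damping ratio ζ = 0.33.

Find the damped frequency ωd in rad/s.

ωd = ωn√(1 - ζ²) = 12√(1 - 0.33²) = 11.33 rad/s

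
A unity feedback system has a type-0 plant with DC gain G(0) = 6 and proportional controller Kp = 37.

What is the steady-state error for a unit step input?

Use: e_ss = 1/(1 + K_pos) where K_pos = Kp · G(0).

K_pos = Kp · G(0) = 37 × 6 = 222. e_ss = 1/(1 + 222) = 0.0045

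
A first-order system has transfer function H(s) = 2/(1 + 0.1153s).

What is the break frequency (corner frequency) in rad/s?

Corner frequency = 1/τ = 1/0.1153 = 8.673 rad/s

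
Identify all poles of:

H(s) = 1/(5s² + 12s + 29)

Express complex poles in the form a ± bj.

Discriminant = 12² - 4×5×29 = 144 - 580 = -436 < 0, so the poles are a complex conjugate pair s = (-12 ± j√436)/(2×5). Real part = -12/(2×5) = -12/10 = -1.2; imaginary part = ±√436/(2×5) ≈ 2.0881. Poles: s = -1.2 ± 2.0881j.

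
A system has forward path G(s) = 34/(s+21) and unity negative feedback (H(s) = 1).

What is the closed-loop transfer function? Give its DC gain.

T(s) = G/(1+GH) = [34/(s+21)] / [1 + 34/(s+21)] = 34/(s+21+34) = 34/(s+55). DC gain = 34/55 = 0.6182.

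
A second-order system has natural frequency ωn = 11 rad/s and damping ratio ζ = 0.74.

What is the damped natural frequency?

ωd = ωn√(1 - ζ²) = 11√(1 - 0.74²) = 7.4 rad/s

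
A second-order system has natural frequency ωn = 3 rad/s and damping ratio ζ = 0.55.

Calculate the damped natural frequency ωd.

ωd = ωn√(1 - ζ²) = 3√(1 - 0.55²) = 2.51 rad/s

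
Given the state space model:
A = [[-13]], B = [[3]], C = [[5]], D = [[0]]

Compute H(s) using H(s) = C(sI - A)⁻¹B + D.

(sI - A)⁻¹ = 1/(s + 13). H(s) = 5 × 3/(s + 13) + 0 = 15/(s + 13).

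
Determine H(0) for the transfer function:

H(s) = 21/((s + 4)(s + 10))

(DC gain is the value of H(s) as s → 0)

DC gain = H(0) = 21/(4 × 10) = 21/40 = 0.525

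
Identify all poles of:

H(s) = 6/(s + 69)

Pole is where denominator = 0: s + 69 = 0, so s = -69.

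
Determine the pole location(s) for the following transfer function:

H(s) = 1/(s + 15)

Pole is where denominator = 0: s + 15 = 0, so s = -15.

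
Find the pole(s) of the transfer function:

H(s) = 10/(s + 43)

Pole is where denominator = 0: s + 43 = 0, so s = -43.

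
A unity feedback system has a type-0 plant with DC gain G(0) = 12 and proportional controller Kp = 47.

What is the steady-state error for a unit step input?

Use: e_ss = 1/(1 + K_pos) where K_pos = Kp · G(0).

K_pos = Kp · G(0) = 47 × 12 = 564. e_ss = 1/(1 + 564) = 0.0018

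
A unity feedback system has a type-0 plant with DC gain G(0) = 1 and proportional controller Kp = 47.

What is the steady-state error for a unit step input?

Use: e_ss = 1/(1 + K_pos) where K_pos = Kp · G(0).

K_pos = Kp · G(0) = 47 × 1 = 47. e_ss = 1/(1 + 47) = 0.0208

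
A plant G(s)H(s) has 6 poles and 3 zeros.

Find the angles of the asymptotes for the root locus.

n - m = 6 - 3 = 3. Angles: θk = (2k + 1)·180°/3 = 60°, 180°, 300°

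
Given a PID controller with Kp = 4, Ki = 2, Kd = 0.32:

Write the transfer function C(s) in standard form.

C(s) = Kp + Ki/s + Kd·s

Substituting values: C(s) = 4 + 2/s + 0.32s = (0.32s² + 4s + 2)/s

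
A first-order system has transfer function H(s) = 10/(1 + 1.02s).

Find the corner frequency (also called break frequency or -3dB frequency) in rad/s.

Corner frequency = 1/τ = 1/1.02 = 0.98 rad/s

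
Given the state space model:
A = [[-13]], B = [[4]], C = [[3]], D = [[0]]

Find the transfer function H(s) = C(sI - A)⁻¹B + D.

(sI - A)⁻¹ = 1/(s + 13). H(s) = 3 × 4/(s + 13) + 0 = 12/(s + 13).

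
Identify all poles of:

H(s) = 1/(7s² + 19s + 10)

Discriminant = 19² - 4×7×10 = 361 - 280 = 81 > 0, so two distinct real poles. Using quadratic formula: s = (-19 ± √81)/(2×7) = (-19 ± √81)/14, with √81 = 9. s₁ = -10/14 ≈ -0.7143, s₂ = -28/14 = -2. Poles: s₁ = -0.7143, s₂ = -2.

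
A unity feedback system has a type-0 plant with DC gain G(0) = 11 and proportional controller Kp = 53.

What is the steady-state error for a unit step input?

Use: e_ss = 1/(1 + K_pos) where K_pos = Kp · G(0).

K_pos = Kp · G(0) = 53 × 11 = 583. e_ss = 1/(1 + 583) = 0.0017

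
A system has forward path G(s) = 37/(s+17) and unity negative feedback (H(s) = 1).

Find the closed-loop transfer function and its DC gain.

T(s) = G/(1+GH) = [37/(s+17)] / [1 + 37/(s+17)] = 37/(s+17+37) = 37/(s+54). DC gain = 37/54 = 0.6852.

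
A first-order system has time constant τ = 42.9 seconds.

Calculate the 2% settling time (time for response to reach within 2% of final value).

For first-order system, 2% settling time ≈ 4τ = 4 × 42.9 = 171.6 s.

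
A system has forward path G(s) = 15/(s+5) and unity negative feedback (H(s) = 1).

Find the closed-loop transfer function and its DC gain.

T(s) = G/(1+GH) = [15/(s+5)] / [1 + 15/(s+5)] = 15/(s+5+15) = 15/(s+20). DC gain = 15/20 = 0.75.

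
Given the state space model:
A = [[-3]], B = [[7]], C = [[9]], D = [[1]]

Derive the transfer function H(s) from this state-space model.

(sI - A)⁻¹ = 1/(s + 3). H(s) = 9×7/(s + 3) + 1 = (s + 66)/(s + 3).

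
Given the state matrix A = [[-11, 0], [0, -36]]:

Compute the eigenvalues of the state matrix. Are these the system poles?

For diagonal matrix, eigenvalues are diagonal entries: λ₁ = -11, λ₂ = -36. Eigenvalues of A = system poles.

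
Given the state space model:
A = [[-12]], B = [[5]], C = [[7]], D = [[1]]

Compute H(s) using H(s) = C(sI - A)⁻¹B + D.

(sI - A)⁻¹ = 1/(s + 12). H(s) = 7×5/(s + 12) + 1 = (s + 47)/(s + 12).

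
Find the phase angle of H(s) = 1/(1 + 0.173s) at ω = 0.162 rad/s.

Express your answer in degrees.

Phase = -arctan(ωτ) = -arctan(0.162 × 0.173) = -1.6°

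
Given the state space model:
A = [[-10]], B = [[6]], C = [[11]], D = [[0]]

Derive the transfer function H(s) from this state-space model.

(sI - A)⁻¹ = 1/(s + 10). H(s) = 11 × 6/(s + 10) + 0 = 66/(s + 10).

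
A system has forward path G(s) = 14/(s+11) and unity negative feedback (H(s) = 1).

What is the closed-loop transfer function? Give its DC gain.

T(s) = G/(1+GH) = [14/(s+11)] / [1 + 14/(s+11)] = 14/(s+11+14) = 14/(s+25). DC gain = 14/25 = 0.56.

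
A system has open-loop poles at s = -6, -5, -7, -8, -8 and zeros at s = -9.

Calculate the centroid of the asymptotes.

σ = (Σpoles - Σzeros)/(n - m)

σ = (Σpoles - Σzeros)/(n - m) = (-34 - (-9))/(5 - 1) = -25/4 = -6.25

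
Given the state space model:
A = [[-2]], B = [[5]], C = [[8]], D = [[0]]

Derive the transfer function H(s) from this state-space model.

(sI - A)⁻¹ = 1/(s + 2). H(s) = 8 × 5/(s + 2) + 0 = 40/(s + 2).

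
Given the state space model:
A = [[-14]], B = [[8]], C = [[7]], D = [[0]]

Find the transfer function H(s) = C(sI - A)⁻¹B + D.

(sI - A)⁻¹ = 1/(s + 14). H(s) = 7 × 8/(s + 14) + 0 = 56/(s + 14).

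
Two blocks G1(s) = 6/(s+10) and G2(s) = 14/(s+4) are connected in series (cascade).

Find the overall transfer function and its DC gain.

Series: multiply transfer functions. G_eq = 6/(s+10) × 14/(s+4) = 84/((s+10)(s+4)). DC gain = 84/(10×4) = 2.1.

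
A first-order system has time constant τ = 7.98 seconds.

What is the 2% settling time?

For first-order system, 2% settling time ≈ 4τ = 4 × 7.98 = 31.92 s.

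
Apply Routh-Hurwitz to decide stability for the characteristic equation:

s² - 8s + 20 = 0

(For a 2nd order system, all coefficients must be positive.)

Coefficients: 1, -8, 20. b=-8 not positive, so system is unstable.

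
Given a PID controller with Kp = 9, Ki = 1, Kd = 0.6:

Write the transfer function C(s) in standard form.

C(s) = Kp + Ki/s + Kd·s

Substituting values: C(s) = 9 + 1/s + 0.6s = (0.6s² + 9s + 1)/s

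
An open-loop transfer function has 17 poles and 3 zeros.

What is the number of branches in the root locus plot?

Root locus has n branches where n = number of poles = 17.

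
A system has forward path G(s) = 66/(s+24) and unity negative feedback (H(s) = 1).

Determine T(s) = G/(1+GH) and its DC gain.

T(s) = G/(1+GH) = [66/(s+24)] / [1 + 66/(s+24)] = 66/(s+24+66) = 66/(s+90). DC gain = 66/90 = 0.7333.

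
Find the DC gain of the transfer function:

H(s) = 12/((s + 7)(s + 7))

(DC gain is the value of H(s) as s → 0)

DC gain = H(0) = 12/(7 × 7) = 12/49 = 0.2449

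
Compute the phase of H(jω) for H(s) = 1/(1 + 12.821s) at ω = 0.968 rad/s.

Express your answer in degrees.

Phase = -arctan(ωτ) = -arctan(0.968 × 12.821) = -85.4°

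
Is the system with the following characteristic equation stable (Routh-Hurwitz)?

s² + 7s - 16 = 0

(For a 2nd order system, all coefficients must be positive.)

Coefficients: 1, 7, -16. c=-16 not positive, so system is unstable.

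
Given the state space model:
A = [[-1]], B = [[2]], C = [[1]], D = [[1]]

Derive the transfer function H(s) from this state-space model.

(sI - A)⁻¹ = 1/(s + 1). H(s) = 1×2/(s + 1) + 1 = (s + 3)/(s + 1).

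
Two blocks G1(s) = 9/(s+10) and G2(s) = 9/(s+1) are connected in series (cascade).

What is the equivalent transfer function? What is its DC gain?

Series: multiply transfer functions. G_eq = 9/(s+10) × 9/(s+1) = 81/((s+10)(s+1)). DC gain = 81/(10×1) = 8.1.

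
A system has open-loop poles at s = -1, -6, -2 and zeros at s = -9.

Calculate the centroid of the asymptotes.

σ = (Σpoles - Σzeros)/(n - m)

σ = (Σpoles - Σzeros)/(n - m) = (-9 - (-9))/(3 - 1) = 0/2 = 0.0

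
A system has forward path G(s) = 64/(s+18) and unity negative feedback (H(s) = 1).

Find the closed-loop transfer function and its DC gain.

T(s) = G/(1+GH) = [64/(s+18)] / [1 + 64/(s+18)] = 64/(s+18+64) = 64/(s+82). DC gain = 64/82 = 0.7805.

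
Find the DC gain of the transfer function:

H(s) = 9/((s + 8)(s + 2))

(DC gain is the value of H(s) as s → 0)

DC gain = H(0) = 9/(8 × 2) = 9/16 = 0.5625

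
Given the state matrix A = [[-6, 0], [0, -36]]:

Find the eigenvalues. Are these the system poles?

For diagonal matrix, eigenvalues are diagonal entries: λ₁ = -6, λ₂ = -36. Eigenvalues of A = system poles.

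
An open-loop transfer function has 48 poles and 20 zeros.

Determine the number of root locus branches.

Root locus has n branches where n = number of poles = 48.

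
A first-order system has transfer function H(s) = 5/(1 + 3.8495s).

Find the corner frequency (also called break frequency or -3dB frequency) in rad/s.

Corner frequency = 1/τ = 1/3.8495 = 0.26 rad/s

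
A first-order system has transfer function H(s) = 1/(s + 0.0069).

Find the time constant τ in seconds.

For H(s) = 1/(s + 1/τ), the pole is at -1/τ = -0.0069, so τ = 1/0.0069 = 144.9 s.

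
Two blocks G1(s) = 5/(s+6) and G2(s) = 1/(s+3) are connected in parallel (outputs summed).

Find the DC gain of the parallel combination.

Parallel: G_eq = G1 + G2. DC gain = G1(0) + G2(0) = 5/6 + 1/3 = 0.8333 + 0.3333 = 1.1667.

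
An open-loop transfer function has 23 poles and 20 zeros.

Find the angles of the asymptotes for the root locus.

n - m = 23 - 20 = 3. Angles: θk = (2k + 1)·180°/3 = 60°, 180°, 300°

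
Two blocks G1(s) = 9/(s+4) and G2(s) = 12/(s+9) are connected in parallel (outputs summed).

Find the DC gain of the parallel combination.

Parallel: G_eq = G1 + G2. DC gain = G1(0) + G2(0) = 9/4 + 12/9 = 2.25 + 1.3333 = 3.5833.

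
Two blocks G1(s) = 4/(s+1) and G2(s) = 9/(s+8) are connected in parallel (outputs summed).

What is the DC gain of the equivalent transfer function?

Parallel: G_eq = G1 + G2. DC gain = G1(0) + G2(0) = 4/1 + 9/8 = 4 + 1.125 = 5.125.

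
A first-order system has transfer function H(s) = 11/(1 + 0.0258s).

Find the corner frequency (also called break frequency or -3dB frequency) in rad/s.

Corner frequency = 1/τ = 1/0.0258 = 38.76 rad/s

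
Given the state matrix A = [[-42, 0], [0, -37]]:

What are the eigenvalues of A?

For diagonal matrix, eigenvalues are diagonal entries: λ₁ = -42, λ₂ = -37.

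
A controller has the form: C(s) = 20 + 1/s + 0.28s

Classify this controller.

This is a Proportional-Integral-Derivative (PID) controller.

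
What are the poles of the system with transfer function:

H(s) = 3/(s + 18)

Pole is where denominator = 0: s + 18 = 0, so s = -18.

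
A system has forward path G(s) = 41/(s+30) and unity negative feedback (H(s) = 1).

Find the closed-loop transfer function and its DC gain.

T(s) = G/(1+GH) = [41/(s+30)] / [1 + 41/(s+30)] = 41/(s+30+41) = 41/(s+71). DC gain = 41/71 = 0.5775.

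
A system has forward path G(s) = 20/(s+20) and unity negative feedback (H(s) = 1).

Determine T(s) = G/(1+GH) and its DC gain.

T(s) = G/(1+GH) = [20/(s+20)] / [1 + 20/(s+20)] = 20/(s+20+20) = 20/(s+40). DC gain = 20/40 = 0.5.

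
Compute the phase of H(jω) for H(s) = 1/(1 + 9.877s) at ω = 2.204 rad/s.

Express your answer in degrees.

Phase = -arctan(ωτ) = -arctan(2.204 × 9.877) = -87.4°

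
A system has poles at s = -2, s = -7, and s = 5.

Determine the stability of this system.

Pole(s) at s = 5 are not in the left half-plane. System is unstable.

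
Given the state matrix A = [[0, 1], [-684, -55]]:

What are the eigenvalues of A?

det(A - λI) = λ² - (-55)λ + 684 = (λ - (-19))(λ - (-36)). Eigenvalues: -19, -36.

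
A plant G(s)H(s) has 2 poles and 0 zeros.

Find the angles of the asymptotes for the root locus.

n - m = 2 - 0 = 2. Angles: θk = (2k + 1)·180°/2 = 90°, 270°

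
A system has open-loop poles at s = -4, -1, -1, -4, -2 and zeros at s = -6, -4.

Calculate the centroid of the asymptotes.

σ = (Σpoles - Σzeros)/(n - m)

σ = (Σpoles - Σzeros)/(n - m) = (-12 - (-10))/(5 - 2) = -2/3 = -0.67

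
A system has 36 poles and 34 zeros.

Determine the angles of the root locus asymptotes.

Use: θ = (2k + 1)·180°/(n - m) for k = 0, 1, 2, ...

n - m = 36 - 34 = 2. Angles: θk = (2k + 1)·180°/2 = 90°, 270°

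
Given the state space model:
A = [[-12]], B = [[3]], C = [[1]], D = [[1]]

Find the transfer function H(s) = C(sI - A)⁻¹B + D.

(sI - A)⁻¹ = 1/(s + 12). H(s) = 1×3/(s + 12) + 1 = (s + 15)/(s + 12).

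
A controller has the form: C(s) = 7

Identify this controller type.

This is a Proportional (P) controller.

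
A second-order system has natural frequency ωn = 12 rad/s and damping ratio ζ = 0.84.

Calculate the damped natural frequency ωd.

ωd = ωn√(1 - ζ²) = 12√(1 - 0.84²) = 6.51 rad/s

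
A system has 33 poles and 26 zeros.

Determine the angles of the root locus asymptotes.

n - m = 33 - 26 = 7. Angles: θk = (2k + 1)·180°/7 = 25.71°, 77.14°, 128.57°, 180°, 231.43°, 282.86°, 334.29°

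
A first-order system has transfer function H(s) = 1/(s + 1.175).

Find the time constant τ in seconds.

For H(s) = 1/(s + 1/τ), the pole is at -1/τ = -1.175, so τ = 1/1.175 = 0.8511 s.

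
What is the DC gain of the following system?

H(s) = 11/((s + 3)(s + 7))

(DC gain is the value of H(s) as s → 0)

DC gain = H(0) = 11/(3 × 7) = 11/21 = 0.5238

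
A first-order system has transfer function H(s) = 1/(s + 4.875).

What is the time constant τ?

For H(s) = 1/(s + 1/τ), the pole is at -1/τ = -4.875, so τ = 1/4.875 = 0.2051 s.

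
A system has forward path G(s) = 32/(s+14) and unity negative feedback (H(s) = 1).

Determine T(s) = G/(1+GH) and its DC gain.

T(s) = G/(1+GH) = [32/(s+14)] / [1 + 32/(s+14)] = 32/(s+14+32) = 32/(s+46). DC gain = 32/46 = 0.6957.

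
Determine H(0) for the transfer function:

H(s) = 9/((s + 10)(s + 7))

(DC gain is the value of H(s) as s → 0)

DC gain = H(0) = 9/(10 × 7) = 9/70 = 0.1286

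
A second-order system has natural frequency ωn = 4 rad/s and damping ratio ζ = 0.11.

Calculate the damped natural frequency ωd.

ωd = ωn√(1 - ζ²) = 4√(1 - 0.11²) = 3.98 rad/s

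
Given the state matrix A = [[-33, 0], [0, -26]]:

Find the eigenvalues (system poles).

For diagonal matrix, eigenvalues are diagonal entries: λ₁ = -33, λ₂ = -26.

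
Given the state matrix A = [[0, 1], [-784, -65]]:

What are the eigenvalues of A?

det(A - λI) = λ² - (-65)λ + 784 = (λ - (-16))(λ - (-49)). Eigenvalues: -16, -49.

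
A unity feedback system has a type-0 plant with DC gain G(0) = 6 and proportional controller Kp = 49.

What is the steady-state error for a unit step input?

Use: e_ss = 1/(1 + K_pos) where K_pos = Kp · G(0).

K_pos = Kp · G(0) = 49 × 6 = 294. e_ss = 1/(1 + 294) = 0.0034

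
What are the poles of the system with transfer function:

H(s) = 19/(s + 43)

Pole is where denominator = 0: s + 43 = 0, so s = -43.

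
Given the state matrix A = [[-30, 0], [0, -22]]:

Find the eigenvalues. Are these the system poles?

For diagonal matrix, eigenvalues are diagonal entries: λ₁ = -30, λ₂ = -22. Eigenvalues of A = system poles.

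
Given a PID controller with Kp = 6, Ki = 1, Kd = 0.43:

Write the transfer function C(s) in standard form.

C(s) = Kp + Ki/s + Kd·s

Substituting values: C(s) = 6 + 1/s + 0.43s = (0.43s² + 6s + 1)/s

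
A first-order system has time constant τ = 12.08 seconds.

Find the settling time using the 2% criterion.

For first-order system, 2% settling time ≈ 4τ = 4 × 12.08 = 48.32 s.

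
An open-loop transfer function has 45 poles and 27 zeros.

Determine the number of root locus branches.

Root locus has n branches where n = number of poles = 45.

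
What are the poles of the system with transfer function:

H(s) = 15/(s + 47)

Pole is where denominator = 0: s + 47 = 0, so s = -47.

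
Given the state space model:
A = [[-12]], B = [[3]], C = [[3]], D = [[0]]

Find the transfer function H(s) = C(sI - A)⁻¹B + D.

(sI - A)⁻¹ = 1/(s + 12). H(s) = 3 × 3/(s + 12) + 0 = 9/(s + 12).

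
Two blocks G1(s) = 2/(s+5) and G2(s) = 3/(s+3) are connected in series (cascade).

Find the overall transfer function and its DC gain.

Series: multiply transfer functions. G_eq = 2/(s+5) × 3/(s+3) = 6/((s+5)(s+3)). DC gain = 6/(5×3) = 0.4.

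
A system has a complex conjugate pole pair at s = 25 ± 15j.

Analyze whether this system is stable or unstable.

Real part of poles is 25 (> 0, right half-plane). Unstable.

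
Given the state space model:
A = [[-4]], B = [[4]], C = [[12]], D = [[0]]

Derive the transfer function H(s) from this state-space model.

(sI - A)⁻¹ = 1/(s + 4). H(s) = 12 × 4/(s + 4) + 0 = 48/(s + 4).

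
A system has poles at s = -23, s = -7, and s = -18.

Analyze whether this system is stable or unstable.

All poles are in the left half-plane. System is stable.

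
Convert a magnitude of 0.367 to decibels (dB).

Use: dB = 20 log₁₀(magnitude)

dB = 20 log₁₀(0.367) = -8.7 dB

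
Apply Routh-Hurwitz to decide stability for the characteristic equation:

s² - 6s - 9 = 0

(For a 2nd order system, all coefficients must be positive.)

Coefficients: 1, -6, -9. b=-6, c=-9 not positive, so system is unstable.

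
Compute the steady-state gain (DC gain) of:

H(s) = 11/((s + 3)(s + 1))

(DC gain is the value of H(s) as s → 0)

DC gain = H(0) = 11/(3 × 1) = 11/3 = 3.6667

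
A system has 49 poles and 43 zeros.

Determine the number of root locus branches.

Root locus has n branches where n = number of poles = 49.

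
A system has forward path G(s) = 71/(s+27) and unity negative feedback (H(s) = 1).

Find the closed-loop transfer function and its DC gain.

T(s) = G/(1+GH) = [71/(s+27)] / [1 + 71/(s+27)] = 71/(s+27+71) = 71/(s+98). DC gain = 71/98 = 0.7245.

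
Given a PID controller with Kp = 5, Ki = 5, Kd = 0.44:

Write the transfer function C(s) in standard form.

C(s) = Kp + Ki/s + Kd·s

Substituting values: C(s) = 5 + 5/s + 0.44s = (0.44s² + 5s + 5)/s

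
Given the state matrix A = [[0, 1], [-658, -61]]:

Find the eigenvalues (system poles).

det(A - λI) = λ² - (-61)λ + 658 = (λ - (-47))(λ - (-14)). Eigenvalues: -47, -14.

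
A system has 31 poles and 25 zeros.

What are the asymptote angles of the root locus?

n - m = 31 - 25 = 6. Angles: θk = (2k + 1)·180°/6 = 30°, 90°, 150°, 210°, 270°, 330°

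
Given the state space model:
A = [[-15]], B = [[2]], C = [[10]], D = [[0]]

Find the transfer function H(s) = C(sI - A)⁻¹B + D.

(sI - A)⁻¹ = 1/(s + 15). H(s) = 10 × 2/(s + 15) + 0 = 20/(s + 15).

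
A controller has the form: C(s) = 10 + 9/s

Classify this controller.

This is a Proportional-Integral (PI) controller.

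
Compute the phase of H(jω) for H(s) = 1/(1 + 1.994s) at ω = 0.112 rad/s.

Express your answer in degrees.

Phase = -arctan(ωτ) = -arctan(0.112 × 1.994) = -12.6°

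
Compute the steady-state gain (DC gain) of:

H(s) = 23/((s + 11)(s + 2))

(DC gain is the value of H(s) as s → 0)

DC gain = H(0) = 23/(11 × 2) = 23/22 = 1.0455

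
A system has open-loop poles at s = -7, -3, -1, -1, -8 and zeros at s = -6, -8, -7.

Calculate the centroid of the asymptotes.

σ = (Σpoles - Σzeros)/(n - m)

σ = (Σpoles - Σzeros)/(n - m) = (-20 - (-21))/(5 - 3) = 1/2 = 0.5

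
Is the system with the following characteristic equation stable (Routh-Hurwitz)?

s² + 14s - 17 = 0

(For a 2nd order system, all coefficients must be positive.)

Coefficients: 1, 14, -17. c=-17 not positive, so system is unstable.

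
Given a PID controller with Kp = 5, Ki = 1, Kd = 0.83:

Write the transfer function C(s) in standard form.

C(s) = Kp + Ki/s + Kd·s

Substituting values: C(s) = 5 + 1/s + 0.83s = (0.83s² + 5s + 1)/s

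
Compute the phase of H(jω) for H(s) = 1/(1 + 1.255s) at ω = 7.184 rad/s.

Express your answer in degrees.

Phase = -arctan(ωτ) = -arctan(7.184 × 1.255) = -83.7°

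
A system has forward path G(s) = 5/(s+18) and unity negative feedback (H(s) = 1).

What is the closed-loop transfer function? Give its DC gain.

T(s) = G/(1+GH) = [5/(s+18)] / [1 + 5/(s+18)] = 5/(s+18+5) = 5/(s+23). DC gain = 5/23 = 0.2174.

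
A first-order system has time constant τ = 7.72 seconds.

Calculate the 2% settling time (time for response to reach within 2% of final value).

For first-order system, 2% settling time ≈ 4τ = 4 × 7.72 = 30.88 s.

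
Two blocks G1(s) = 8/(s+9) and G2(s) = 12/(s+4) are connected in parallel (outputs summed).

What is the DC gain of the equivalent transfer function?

Parallel: G_eq = G1 + G2. DC gain = G1(0) + G2(0) = 8/9 + 12/4 = 0.8889 + 3 = 3.8889.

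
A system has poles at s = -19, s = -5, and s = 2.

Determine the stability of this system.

Pole(s) at s = 2 are not in the left half-plane. System is unstable.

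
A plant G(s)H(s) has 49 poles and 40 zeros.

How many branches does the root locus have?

Root locus has n branches where n = number of poles = 49.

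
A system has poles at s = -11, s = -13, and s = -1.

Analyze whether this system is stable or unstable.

All poles are in the left half-plane. System is stable.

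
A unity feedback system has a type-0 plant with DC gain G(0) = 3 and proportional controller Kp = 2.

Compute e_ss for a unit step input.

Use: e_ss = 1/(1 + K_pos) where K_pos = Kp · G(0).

K_pos = Kp · G(0) = 2 × 3 = 6. e_ss = 1/(1 + 6) = 0.1429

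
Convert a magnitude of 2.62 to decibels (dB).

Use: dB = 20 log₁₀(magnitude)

dB = 20 log₁₀(2.62) = 8.4 dB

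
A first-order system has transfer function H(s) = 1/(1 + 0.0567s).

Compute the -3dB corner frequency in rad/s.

Corner frequency = 1/τ = 1/0.0567 = 17.637 rad/s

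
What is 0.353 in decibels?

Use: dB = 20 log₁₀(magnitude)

dB = 20 log₁₀(0.353) = -9.0 dB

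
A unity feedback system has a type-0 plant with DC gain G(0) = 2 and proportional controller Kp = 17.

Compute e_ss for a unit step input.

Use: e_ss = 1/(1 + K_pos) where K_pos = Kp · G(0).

K_pos = Kp · G(0) = 17 × 2 = 34. e_ss = 1/(1 + 34) = 0.0286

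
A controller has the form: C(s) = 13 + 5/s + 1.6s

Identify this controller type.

This is a Proportional-Integral-Derivative (PID) controller.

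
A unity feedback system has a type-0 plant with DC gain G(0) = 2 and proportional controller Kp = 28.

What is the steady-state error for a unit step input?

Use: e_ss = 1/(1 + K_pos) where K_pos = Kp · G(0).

K_pos = Kp · G(0) = 28 × 2 = 56. e_ss = 1/(1 + 56) = 0.0175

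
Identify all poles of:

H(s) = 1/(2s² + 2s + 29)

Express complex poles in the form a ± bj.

Discriminant = 2² - 4×2×29 = 4 - 232 = -228 < 0, so the poles are a complex conjugate pair s = (-2 ± j√228)/(2×2). Real part = -2/(2×2) = -2/4 = -0.5; imaginary part = ±√228/(2×2) ≈ 3.7749. Poles: s = -0.5 ± 3.7749j.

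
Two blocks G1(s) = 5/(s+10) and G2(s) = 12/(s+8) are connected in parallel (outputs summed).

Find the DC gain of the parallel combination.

Parallel: G_eq = G1 + G2. DC gain = G1(0) + G2(0) = 5/10 + 12/8 = 0.5 + 1.5 = 2.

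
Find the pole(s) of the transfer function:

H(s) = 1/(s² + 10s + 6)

Discriminant = 10² - 4×1×6 = 100 - 24 = 76 > 0, so two distinct real poles. Using quadratic formula: s = (-10 ± √76)/(2×1) = (-10 ± √76)/2, with √76 ≈ 8.7178. s₁ ≈ -0.6411, s₂ ≈ -9.3589. Poles: s₁ = -0.6411, s₂ = -9.3589.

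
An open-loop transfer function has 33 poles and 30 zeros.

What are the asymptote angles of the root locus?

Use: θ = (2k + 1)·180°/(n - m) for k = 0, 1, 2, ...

n - m = 33 - 30 = 3. Angles: θk = (2k + 1)·180°/3 = 60°, 180°, 300°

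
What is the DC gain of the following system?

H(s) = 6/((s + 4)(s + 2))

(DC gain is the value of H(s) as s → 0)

DC gain = H(0) = 6/(4 × 2) = 6/8 = 0.75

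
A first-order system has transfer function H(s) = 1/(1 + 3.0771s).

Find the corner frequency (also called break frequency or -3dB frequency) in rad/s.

Corner frequency = 1/τ = 1/3.0771 = 0.325 rad/s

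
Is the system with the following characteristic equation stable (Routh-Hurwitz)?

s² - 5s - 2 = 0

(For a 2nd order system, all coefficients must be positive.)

Coefficients: 1, -5, -2. b=-5, c=-2 not positive, so system is unstable.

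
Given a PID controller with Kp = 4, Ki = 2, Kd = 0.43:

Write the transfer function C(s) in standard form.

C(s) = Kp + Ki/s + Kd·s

Substituting values: C(s) = 4 + 2/s + 0.43s = (0.43s² + 4s + 2)/s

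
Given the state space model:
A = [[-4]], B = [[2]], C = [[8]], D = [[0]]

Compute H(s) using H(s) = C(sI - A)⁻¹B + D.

(sI - A)⁻¹ = 1/(s + 4). H(s) = 8 × 2/(s + 4) + 0 = 16/(s + 4).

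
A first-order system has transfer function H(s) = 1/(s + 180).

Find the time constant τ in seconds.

For H(s) = 1/(s + 1/τ), the pole is at -1/τ = -180, so τ = 1/180 = 0.0056 s.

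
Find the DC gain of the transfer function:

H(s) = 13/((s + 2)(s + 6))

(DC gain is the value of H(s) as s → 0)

DC gain = H(0) = 13/(2 × 6) = 13/12 = 1.0833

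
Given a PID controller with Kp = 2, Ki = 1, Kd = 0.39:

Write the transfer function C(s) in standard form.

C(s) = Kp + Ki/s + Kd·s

Substituting values: C(s) = 2 + 1/s + 0.39s = (0.39s² + 2s + 1)/s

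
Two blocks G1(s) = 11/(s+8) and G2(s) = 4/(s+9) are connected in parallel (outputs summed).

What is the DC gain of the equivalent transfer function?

Parallel: G_eq = G1 + G2. DC gain = G1(0) + G2(0) = 11/8 + 4/9 = 1.375 + 0.4444 = 1.8194.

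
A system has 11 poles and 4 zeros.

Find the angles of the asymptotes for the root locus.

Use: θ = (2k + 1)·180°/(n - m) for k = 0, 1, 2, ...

n - m = 11 - 4 = 7. Angles: θk = (2k + 1)·180°/7 = 25.71°, 77.14°, 128.57°, 180°, 231.43°, 282.86°, 334.29°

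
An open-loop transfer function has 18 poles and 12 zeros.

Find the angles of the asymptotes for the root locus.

n - m = 18 - 12 = 6. Angles: θk = (2k + 1)·180°/6 = 30°, 90°, 150°, 210°, 270°, 330°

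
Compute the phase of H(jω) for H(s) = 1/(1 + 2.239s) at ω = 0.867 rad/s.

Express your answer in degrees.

Phase = -arctan(ωτ) = -arctan(0.867 × 2.239) = -62.7°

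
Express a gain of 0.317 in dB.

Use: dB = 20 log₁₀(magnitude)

dB = 20 log₁₀(0.317) = -10.0 dB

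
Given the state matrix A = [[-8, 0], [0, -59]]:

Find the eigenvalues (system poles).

For diagonal matrix, eigenvalues are diagonal entries: λ₁ = -8, λ₂ = -59.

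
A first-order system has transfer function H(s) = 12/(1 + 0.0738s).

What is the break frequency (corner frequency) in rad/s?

Corner frequency = 1/τ = 1/0.0738 = 13.55 rad/s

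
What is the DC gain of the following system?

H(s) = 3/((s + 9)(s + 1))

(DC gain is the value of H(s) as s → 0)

DC gain = H(0) = 3/(9 × 1) = 3/9 = 0.3333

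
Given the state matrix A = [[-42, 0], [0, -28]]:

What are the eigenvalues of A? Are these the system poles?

For diagonal matrix, eigenvalues are diagonal entries: λ₁ = -42, λ₂ = -28. Eigenvalues of A = system poles.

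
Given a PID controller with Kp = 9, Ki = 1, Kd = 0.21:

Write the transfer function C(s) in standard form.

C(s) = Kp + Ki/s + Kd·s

Substituting values: C(s) = 9 + 1/s + 0.21s = (0.21s² + 9s + 1)/s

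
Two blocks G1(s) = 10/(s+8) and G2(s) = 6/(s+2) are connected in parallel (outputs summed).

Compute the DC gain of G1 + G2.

Parallel: G_eq = G1 + G2. DC gain = G1(0) + G2(0) = 10/8 + 6/2 = 1.25 + 3 = 4.25.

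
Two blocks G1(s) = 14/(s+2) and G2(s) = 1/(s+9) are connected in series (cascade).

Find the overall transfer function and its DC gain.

Series: multiply transfer functions. G_eq = 14/(s+2) × 1/(s+9) = 14/((s+2)(s+9)). DC gain = 14/(2×9) = 0.7778.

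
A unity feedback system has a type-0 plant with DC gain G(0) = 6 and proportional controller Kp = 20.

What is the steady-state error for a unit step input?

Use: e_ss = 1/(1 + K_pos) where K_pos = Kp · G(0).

K_pos = Kp · G(0) = 20 × 6 = 120. e_ss = 1/(1 + 120) = 0.0083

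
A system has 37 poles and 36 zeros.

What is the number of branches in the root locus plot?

Root locus has n branches where n = number of poles = 37.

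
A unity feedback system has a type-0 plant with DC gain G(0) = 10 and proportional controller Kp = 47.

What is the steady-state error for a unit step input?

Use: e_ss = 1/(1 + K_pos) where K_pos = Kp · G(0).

K_pos = Kp · G(0) = 47 × 10 = 470. e_ss = 1/(1 + 470) = 0.0021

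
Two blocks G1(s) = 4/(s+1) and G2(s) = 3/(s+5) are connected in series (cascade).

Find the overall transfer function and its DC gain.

Series: multiply transfer functions. G_eq = 4/(s+1) × 3/(s+5) = 12/((s+1)(s+5)). DC gain = 12/(1×5) = 2.4.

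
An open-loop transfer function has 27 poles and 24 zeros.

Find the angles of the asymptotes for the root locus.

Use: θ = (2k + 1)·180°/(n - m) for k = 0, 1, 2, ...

n - m = 27 - 24 = 3. Angles: θk = (2k + 1)·180°/3 = 60°, 180°, 300°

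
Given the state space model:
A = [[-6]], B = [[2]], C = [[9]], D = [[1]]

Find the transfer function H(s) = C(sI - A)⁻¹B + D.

(sI - A)⁻¹ = 1/(s + 6). H(s) = 9×2/(s + 6) + 1 = (s + 24)/(s + 6).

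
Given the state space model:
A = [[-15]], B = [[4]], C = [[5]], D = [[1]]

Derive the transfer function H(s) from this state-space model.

(sI - A)⁻¹ = 1/(s + 15). H(s) = 5×4/(s + 15) + 1 = (s + 35)/(s + 15).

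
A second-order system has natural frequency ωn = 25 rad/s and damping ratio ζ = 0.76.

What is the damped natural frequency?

ωd = ωn√(1 - ζ²) = 25√(1 - 0.76²) = 16.25 rad/s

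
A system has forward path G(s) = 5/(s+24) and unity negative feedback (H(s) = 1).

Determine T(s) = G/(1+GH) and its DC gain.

T(s) = G/(1+GH) = [5/(s+24)] / [1 + 5/(s+24)] = 5/(s+24+5) = 5/(s+29). DC gain = 5/29 = 0.1724.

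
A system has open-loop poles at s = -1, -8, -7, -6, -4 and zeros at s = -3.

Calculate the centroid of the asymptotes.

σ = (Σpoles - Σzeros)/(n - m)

σ = (Σpoles - Σzeros)/(n - m) = (-26 - (-3))/(5 - 1) = -23/4 = -5.75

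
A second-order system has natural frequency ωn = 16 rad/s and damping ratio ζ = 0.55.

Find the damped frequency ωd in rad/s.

ωd = ωn√(1 - ζ²) = 16√(1 - 0.55²) = 13.36 rad/s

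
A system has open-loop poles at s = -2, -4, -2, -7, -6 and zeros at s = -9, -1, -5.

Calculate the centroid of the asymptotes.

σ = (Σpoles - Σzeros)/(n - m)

σ = (Σpoles - Σzeros)/(n - m) = (-21 - (-15))/(5 - 3) = -6/2 = -3.0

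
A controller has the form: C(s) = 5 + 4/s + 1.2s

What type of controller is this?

This is a Proportional-Integral-Derivative (PID) controller.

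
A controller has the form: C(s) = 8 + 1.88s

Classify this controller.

This is a Proportional-Derivative (PD) controller.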